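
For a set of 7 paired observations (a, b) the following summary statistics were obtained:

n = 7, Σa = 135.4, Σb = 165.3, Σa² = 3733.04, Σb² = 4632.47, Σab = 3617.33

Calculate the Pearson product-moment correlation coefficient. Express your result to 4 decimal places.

0.4660

r = (nΣab − ΣaΣb) / √[(nΣa² − (Σa)²)(nΣb² − (Σb)²)]
Numerator: 7×3617.33 − 135.4×165.3 = 2939.69
Denominator: √[(26131.28 − 18333.16)(32427.29 − 27324.09)] = √[7798.12 × 5103.2] = 6308.3568
r = 2939.69 / 6308.3568 ≈ 0.4660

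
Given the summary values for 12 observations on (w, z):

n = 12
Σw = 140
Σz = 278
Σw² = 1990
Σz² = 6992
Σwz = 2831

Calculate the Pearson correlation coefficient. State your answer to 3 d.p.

-0.930

r = (nΣwz − ΣwΣz) / √[(nΣw² − (Σw)²)(nΣz² − (Σz)²)]
Numerator: 12×2831 − 140×278 = -4948
Denominator: √[(23880 − 19600)(83904 − 77284)] = √[4280 × 6620] = 5322.9315
r = -4948 / 5322.9315 ≈ -0.930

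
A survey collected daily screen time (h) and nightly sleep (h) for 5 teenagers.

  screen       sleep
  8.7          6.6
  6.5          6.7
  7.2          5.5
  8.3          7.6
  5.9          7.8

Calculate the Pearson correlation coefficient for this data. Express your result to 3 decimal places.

-0.156

n = 5, Σx = 36.6, Σy = 34.2, Σx² = 273.48, Σy² = 237.3, Σxy = 249.67
nΣxy − ΣxΣy = 1248.35 − 1251.72 = -3.37
nΣx² − (Σx)² = 1367.4 − 1339.56 = 27.84; nΣy² − (Σy)² = 1186.5 − 1169.64 = 16.86
r = -3.37 / √(27.84 × 16.86) = -3.37 / 21.6652 ≈ -0.156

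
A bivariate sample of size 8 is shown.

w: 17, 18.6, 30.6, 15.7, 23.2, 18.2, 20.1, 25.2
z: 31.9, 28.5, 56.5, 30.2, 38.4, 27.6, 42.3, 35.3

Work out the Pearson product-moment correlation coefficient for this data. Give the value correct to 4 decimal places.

0.8454

n = 8, Σw = 168.6, Σz = 290.7, Σw² = 3726.34, Σz² = 11205.85, Σwz = 6408.43
nΣwz − ΣwΣz = 51267.44 − 49012.02 = 2255.42
nΣw² − (Σw)² = 29810.72 − 28425.96 = 1384.76; nΣz² − (Σz)² = 89646.8 − 84506.49 = 5140.31
r = 2255.42 / √(1384.76 × 5140.31) = 2255.42 / 2667.9760 ≈ 0.8454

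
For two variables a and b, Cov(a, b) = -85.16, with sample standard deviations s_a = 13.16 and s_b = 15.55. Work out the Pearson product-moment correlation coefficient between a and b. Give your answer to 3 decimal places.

-0.416

r = Cov(a,b) / (s_a · s_b) = -85.16 / (13.16 × 15.55)
  = -85.16 / 204.6380 ≈ -0.416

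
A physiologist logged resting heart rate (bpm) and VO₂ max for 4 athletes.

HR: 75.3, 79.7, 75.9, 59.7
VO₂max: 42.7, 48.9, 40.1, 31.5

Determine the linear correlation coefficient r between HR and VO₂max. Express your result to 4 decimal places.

n = 4, Σx = 290.6, Σy = 163.2, Σx² = 21347.08, Σy² = 6814.76, Σxy = 12036.78
nΣxy − ΣxΣy = 48147.12 − 47425.92 = 721.2
nΣx² − (Σx)² = 85388.32 − 84448.36 = 939.96; nΣy² − (Σy)² = 27259.04 − 26634.24 = 624.8
r = 721.2 / √(939.96 × 624.8) = 721.2 / 766.3465 ≈ 0.9411

0.9411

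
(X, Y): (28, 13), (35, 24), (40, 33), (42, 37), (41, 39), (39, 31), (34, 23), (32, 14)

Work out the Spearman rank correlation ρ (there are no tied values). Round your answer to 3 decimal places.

Rank X: 1, 4, 6, 8, 7, 5, 3, 2
Rank Y: 1, 4, 6, 7, 8, 5, 3, 2
d = rank(X) − rank(Y): 0, 0, 0, 1, -1, 0, 0, 0; Σd² = 2
ρ = 1 − 6Σd² / [n(n²−1)] = 1 − 6×2 / (8×63) = 1 − 12/504 ≈ 0.976

0.976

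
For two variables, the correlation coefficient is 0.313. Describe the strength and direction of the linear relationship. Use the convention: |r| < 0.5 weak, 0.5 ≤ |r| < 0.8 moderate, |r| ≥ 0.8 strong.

r = 0.313 > 0 so the relationship is positive.
|r| = 0.313, which falls in the weak range.

weak positive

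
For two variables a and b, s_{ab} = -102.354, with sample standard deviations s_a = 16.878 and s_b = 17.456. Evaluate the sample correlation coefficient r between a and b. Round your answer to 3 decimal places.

-0.347

r = Cov(a,b) / (s_a · s_b) = -102.354 / (16.878 × 17.456)
  = -102.354 / 294.6224 ≈ -0.347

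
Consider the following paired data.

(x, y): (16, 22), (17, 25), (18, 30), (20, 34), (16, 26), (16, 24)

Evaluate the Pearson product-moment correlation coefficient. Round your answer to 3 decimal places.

n = 6, Σx = 103, Σy = 161, Σx² = 1781, Σy² = 4417, Σxy = 2797
nΣxy − ΣxΣy = 16782 − 16583 = 199
nΣx² − (Σx)² = 10686 − 10609 = 77; nΣy² − (Σy)² = 26502 − 25921 = 581
r = 199 / √(77 × 581) = 199 / 211.5112 ≈ 0.941

0.941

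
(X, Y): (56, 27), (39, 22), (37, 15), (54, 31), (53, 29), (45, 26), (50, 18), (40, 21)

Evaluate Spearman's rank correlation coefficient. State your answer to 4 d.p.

0.7619

Rank X: 8, 2, 1, 7, 6, 4, 5, 3
Rank Y: 6, 4, 1, 8, 7, 5, 2, 3
d = rank(X) − rank(Y): 2, -2, 0, -1, -1, -1, 3, 0; Σd² = 20
ρ = 1 − 6Σd² / [n(n²−1)] = 1 − 6×20 / (8×63) = 1 − 120/504 ≈ 0.7619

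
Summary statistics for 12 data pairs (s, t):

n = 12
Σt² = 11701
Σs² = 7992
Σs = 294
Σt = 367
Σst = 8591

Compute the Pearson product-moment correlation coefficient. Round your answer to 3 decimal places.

-0.653

r = (nΣst − ΣsΣt) / √[(nΣs² − (Σs)²)(nΣt² − (Σt)²)]
Numerator: 12×8591 − 294×367 = -4806
Denominator: √[(95904 − 86436)(140412 − 134689)] = √[9468 × 5723] = 7361.0708
r = -4806 / 7361.0708 ≈ -0.653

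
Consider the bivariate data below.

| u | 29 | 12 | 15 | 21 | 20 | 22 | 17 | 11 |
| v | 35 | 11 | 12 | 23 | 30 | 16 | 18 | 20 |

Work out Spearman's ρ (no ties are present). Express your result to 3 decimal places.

Rank u: 8, 2, 3, 6, 5, 7, 4, 1
Rank v: 8, 1, 2, 6, 7, 3, 4, 5
d = rank(u) − rank(v): 0, 1, 1, 0, -2, 4, 0, -4; Σd² = 38
ρ = 1 − 6Σd² / [n(n²−1)] = 1 − 6×38 / (8×63) = 1 − 228/504 ≈ 0.548

0.548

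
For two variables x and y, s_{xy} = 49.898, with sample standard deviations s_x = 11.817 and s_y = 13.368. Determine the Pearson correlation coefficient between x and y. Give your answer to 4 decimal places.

r = Cov(x,y) / (s_x · s_y) = 49.898 / (11.817 × 13.368)
  = 49.898 / 157.9697 ≈ 0.3159

0.3159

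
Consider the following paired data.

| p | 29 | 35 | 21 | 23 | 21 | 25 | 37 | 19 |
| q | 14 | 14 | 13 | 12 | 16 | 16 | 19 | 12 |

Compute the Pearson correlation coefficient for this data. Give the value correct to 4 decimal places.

n = 8, Σp = 210, Σq = 116, Σp² = 5832, Σq² = 1722, Σpq = 3112
nΣpq − ΣpΣq = 24896 − 24360 = 536
nΣp² − (Σp)² = 46656 − 44100 = 2556; nΣq² − (Σq)² = 13776 − 13456 = 320
r = 536 / √(2556 × 320) = 536 / 904.3893 ≈ 0.5927

0.5927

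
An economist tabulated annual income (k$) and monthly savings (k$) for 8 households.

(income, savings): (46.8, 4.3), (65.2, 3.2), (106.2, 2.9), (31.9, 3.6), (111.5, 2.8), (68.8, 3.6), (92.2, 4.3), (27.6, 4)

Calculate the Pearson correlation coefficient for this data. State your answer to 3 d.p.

-0.558

n = 8, Σx = 550.2, Σy = 28.7, Σx² = 45165.62, Σy² = 105.39, Σxy = 1899.44
nΣxy − ΣxΣy = 15195.52 − 15790.74 = -595.22
nΣx² − (Σx)² = 361324.96 − 302720.04 = 58604.92; nΣy² − (Σy)² = 843.12 − 823.69 = 19.43
r = -595.22 / √(58604.92 × 19.43) = -595.22 / 1067.0959 ≈ -0.558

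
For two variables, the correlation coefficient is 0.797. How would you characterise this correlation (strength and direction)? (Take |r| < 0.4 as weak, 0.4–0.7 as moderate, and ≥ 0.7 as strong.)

r = 0.797 > 0 so the relationship is positive.
|r| = 0.797, which falls in the strong range.

strong positive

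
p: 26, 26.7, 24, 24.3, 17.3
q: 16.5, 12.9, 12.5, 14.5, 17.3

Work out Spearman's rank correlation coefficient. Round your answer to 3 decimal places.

-0.300

Rank p: 4, 5, 2, 3, 1
Rank q: 4, 2, 1, 3, 5
d = rank(p) − rank(q): 0, 3, 1, 0, -4; Σd² = 26
ρ = 1 − 6Σd² / [n(n²−1)] = 1 − 6×26 / (5×24) = 1 − 156/120 ≈ -0.300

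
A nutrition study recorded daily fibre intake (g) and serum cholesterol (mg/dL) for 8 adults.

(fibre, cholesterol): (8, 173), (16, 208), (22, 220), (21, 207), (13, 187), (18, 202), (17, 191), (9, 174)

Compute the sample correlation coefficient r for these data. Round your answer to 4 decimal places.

n = 8, Σx = 124, Σy = 1562, Σx² = 2108, Σy² = 306972, Σxy = 24779
nΣxy − ΣxΣy = 198232 − 193688 = 4544
nΣx² − (Σx)² = 16864 − 15376 = 1488; nΣy² − (Σy)² = 2455776 − 2439844 = 15932
r = 4544 / √(1488 × 15932) = 4544 / 4868.9646 ≈ 0.9333

0.9333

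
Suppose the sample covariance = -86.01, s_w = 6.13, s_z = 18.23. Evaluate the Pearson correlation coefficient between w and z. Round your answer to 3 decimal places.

-0.770

r = Cov(w,z) / (s_w · s_z) = -86.01 / (6.13 × 18.23)
  = -86.01 / 111.7499 ≈ -0.770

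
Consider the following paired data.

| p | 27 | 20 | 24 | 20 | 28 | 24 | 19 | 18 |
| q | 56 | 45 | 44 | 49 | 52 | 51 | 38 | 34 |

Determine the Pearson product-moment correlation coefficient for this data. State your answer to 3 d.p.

0.815

n = 8, Σp = 180, Σq = 369, Σp² = 4150, Σq² = 17403, Σpq = 8462
nΣpq − ΣpΣq = 67696 − 66420 = 1276
nΣp² − (Σp)² = 33200 − 32400 = 800; nΣq² − (Σq)² = 139224 − 136161 = 3063
r = 1276 / √(800 × 3063) = 1276 / 1565.3754 ≈ 0.815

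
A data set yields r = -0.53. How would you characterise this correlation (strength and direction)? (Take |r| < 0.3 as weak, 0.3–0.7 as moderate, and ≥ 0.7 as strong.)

moderate negative

r = -0.53 < 0 so the relationship is negative.
|r| = 0.53, which falls in the moderate range.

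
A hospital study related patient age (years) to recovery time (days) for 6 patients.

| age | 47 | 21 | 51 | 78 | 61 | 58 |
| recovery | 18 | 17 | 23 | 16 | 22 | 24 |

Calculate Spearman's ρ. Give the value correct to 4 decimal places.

Rank age: 2, 1, 3, 6, 5, 4
Rank recovery: 3, 2, 5, 1, 4, 6
d = rank(age) − rank(recovery): -1, -1, -2, 5, 1, -2; Σd² = 36
ρ = 1 − 6Σd² / [n(n²−1)] = 1 − 6×36 / (6×35) = 1 − 216/210 ≈ -0.0286

-0.0286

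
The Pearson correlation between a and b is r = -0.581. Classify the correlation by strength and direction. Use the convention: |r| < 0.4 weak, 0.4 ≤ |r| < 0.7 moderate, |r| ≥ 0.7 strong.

moderate negative

r = -0.581 < 0 so the relationship is negative.
|r| = 0.581, which falls in the moderate range.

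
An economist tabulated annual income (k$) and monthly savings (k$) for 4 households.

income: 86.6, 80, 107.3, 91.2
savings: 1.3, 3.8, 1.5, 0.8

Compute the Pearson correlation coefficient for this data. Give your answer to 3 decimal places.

n = 4, Σx = 365.1, Σy = 7.4, Σx² = 33730.29, Σy² = 19.02, Σxy = 650.49
nΣxy − ΣxΣy = 2601.96 − 2701.74 = -99.78
nΣx² − (Σx)² = 134921.16 − 133298.01 = 1623.15; nΣy² − (Σy)² = 76.08 − 54.76 = 21.32
r = -99.78 / √(1623.15 × 21.32) = -99.78 / 186.0257 ≈ -0.536

-0.536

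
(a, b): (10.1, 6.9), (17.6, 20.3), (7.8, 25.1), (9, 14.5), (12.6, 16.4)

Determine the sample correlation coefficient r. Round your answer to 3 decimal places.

n = 5, Σa = 57.1, Σb = 83.2, Σa² = 712.37, Σb² = 1568.92, Σab = 959.89
nΣab − ΣaΣb = 4799.45 − 4750.72 = 48.73
nΣa² − (Σa)² = 3561.85 − 3260.41 = 301.44; nΣb² − (Σb)² = 7844.6 − 6922.24 = 922.36
r = 48.73 / √(301.44 × 922.36) = 48.73 / 527.2914 ≈ 0.092

0.092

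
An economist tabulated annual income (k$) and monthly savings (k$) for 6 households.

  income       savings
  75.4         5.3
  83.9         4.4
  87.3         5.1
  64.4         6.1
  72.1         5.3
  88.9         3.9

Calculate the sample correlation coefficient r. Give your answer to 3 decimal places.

-0.867

n = 6, Σx = 472, Σy = 30.1, Σx² = 37594.64, Σy² = 153.97, Σxy = 2335.69
nΣxy − ΣxΣy = 14014.14 − 14207.2 = -193.06
nΣx² − (Σx)² = 225567.84 − 222784 = 2783.84; nΣy² − (Σy)² = 923.82 − 906.01 = 17.81
r = -193.06 / √(2783.84 × 17.81) = -193.06 / 222.6661 ≈ -0.867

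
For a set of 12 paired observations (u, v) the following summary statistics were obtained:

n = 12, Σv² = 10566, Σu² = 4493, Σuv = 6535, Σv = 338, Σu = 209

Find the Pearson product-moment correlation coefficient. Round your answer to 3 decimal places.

r = (nΣuv − ΣuΣv) / √[(nΣu² − (Σu)²)(nΣv² − (Σv)²)]
Numerator: 12×6535 − 209×338 = 7778
Denominator: √[(53916 − 43681)(126792 − 114244)] = √[10235 × 12548] = 11332.6422
r = 7778 / 11332.6422 ≈ 0.686

0.686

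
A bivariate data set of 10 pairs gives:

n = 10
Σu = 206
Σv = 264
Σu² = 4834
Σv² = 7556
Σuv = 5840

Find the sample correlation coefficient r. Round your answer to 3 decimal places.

0.683

r = (nΣuv − ΣuΣv) / √[(nΣu² − (Σu)²)(nΣv² − (Σv)²)]
Numerator: 10×5840 − 206×264 = 4016
Denominator: √[(48340 − 42436)(75560 − 69696)] = √[5904 × 5864] = 5883.9660
r = 4016 / 5883.9660 ≈ 0.683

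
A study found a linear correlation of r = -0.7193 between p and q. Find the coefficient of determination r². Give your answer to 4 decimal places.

r² = (-0.7193)² = 0.5174

0.5174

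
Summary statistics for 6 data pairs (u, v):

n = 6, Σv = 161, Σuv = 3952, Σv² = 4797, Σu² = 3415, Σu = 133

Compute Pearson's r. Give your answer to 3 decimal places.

0.812

r = (nΣuv − ΣuΣv) / √[(nΣu² − (Σu)²)(nΣv² − (Σv)²)]
Numerator: 6×3952 − 133×161 = 2299
Denominator: √[(20490 − 17689)(28782 − 25921)] = √[2801 × 2861] = 2830.8410
r = 2299 / 2830.8410 ≈ 0.812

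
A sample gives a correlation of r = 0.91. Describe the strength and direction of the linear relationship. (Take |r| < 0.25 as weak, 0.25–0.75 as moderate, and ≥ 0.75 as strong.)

r = 0.91 > 0 so the relationship is positive.
|r| = 0.91, which falls in the strong range.

strong positive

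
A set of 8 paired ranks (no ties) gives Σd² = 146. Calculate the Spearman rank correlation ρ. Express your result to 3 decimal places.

ρ = 1 − 6Σd² / [n(n²−1)] = 1 − 6×146 / (8×63)
  = 1 − 876/504 = 1 − 1.7381 ≈ -0.738

-0.738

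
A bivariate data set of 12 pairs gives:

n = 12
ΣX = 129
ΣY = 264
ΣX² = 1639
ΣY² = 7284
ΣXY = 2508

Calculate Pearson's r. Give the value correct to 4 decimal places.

r = (nΣXY − ΣXΣY) / √[(nΣX² − (ΣX)²)(nΣY² − (ΣY)²)]
Numerator: 12×2508 − 129×264 = -3960
Denominator: √[(19668 − 16641)(87408 − 69696)] = √[3027 × 17712] = 7322.1734
r = -3960 / 7322.1734 ≈ -0.5408

-0.5408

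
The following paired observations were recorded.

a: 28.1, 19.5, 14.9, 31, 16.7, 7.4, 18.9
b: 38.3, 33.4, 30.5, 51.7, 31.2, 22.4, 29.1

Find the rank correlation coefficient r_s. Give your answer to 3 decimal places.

0.893

Rank a: 6, 5, 2, 7, 3, 1, 4
Rank b: 6, 5, 3, 7, 4, 1, 2
d = rank(a) − rank(b): 0, 0, -1, 0, -1, 0, 2; Σd² = 6
ρ = 1 − 6Σd² / [n(n²−1)] = 1 − 6×6 / (7×48) = 1 − 36/336 ≈ 0.893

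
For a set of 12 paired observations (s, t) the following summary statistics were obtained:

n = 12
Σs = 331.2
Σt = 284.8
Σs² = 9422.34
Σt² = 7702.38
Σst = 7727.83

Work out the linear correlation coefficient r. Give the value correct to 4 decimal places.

-0.2576

r = (nΣst − ΣsΣt) / √[(nΣs² − (Σs)²)(nΣt² − (Σt)²)]
Numerator: 12×7727.83 − 331.2×284.8 = -1591.8
Denominator: √[(113068.08 − 109693.44)(92428.56 − 81111.04)] = √[3374.64 × 11317.52] = 6180.0126
r = -1591.8 / 6180.0126 ≈ -0.2576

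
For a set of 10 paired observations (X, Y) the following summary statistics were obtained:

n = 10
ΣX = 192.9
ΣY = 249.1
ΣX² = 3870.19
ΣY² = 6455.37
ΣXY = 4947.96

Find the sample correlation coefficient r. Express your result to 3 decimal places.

0.739

r = (nΣXY − ΣXΣY) / √[(nΣX² − (ΣX)²)(nΣY² − (ΣY)²)]
Numerator: 10×4947.96 − 192.9×249.1 = 1428.21
Denominator: √[(38701.9 − 37210.41)(64553.7 − 62050.81)] = √[1491.49 × 2502.89] = 1932.1065
r = 1428.21 / 1932.1065 ≈ 0.739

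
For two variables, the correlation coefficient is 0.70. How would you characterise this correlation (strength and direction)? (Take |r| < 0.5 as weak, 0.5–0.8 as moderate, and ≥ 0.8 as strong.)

moderate positive

r = 0.70 > 0 so the relationship is positive.
|r| = 0.70, which falls in the moderate range.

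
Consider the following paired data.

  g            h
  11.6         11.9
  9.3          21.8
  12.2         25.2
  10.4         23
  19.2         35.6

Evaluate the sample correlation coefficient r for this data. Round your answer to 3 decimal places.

n = 5, Σg = 62.7, Σh = 117.5, Σg² = 846.69, Σh² = 3048.25, Σgh = 1570.94
nΣgh − ΣgΣh = 7854.7 − 7367.25 = 487.45
nΣg² − (Σg)² = 4233.45 − 3931.29 = 302.16; nΣh² − (Σh)² = 15241.25 − 13806.25 = 1435
r = 487.45 / √(302.16 × 1435) = 487.45 / 658.4828 ≈ 0.740

0.740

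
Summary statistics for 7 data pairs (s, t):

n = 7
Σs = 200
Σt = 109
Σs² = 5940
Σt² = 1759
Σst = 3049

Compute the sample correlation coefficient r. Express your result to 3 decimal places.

r = (nΣst − ΣsΣt) / √[(nΣs² − (Σs)²)(nΣt² − (Σt)²)]
Numerator: 7×3049 − 200×109 = -457
Denominator: √[(41580 − 40000)(12313 − 11881)] = √[1580 × 432] = 826.1719
r = -457 / 826.1719 ≈ -0.553

-0.553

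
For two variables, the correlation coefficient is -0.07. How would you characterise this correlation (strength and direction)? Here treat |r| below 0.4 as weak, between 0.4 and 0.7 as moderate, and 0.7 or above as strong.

weak negative

r = -0.07 < 0 so the relationship is negative.
|r| = 0.07, which falls in the weak range.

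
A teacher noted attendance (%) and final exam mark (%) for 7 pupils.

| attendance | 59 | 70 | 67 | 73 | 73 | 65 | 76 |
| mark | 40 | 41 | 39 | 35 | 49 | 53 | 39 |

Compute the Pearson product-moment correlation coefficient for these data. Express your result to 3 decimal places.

-0.181

n = 7, Σx = 483, Σy = 296, Σx² = 33529, Σy² = 12758, Σxy = 20384
nΣxy − ΣxΣy = 142688 − 142968 = -280
nΣx² − (Σx)² = 234703 − 233289 = 1414; nΣy² − (Σy)² = 89306 − 87616 = 1690
r = -280 / √(1414 × 1690) = -280 / 1545.8525 ≈ -0.181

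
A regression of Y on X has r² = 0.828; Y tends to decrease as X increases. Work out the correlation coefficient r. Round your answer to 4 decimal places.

|r| = √0.828 = 0.9099
The association is negative, so r = −0.9099.

-0.9099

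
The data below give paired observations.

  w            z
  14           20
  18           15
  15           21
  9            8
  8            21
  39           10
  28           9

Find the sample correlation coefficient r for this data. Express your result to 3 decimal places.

-0.508

n = 7, Σw = 131, Σz = 104, Σw² = 3195, Σz² = 1752, Σwz = 1747
nΣwz − ΣwΣz = 12229 − 13624 = -1395
nΣw² − (Σw)² = 22365 − 17161 = 5204; nΣz² − (Σz)² = 12264 − 10816 = 1448
r = -1395 / √(5204 × 1448) = -1395 / 2745.0668 ≈ -0.508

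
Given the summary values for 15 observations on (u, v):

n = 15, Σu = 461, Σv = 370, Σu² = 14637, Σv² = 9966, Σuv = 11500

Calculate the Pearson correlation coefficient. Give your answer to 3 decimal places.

0.205

r = (nΣuv − ΣuΣv) / √[(nΣu² − (Σu)²)(nΣv² − (Σv)²)]
Numerator: 15×11500 − 461×370 = 1930
Denominator: √[(219555 − 212521)(149490 − 136900)] = √[7034 × 12590] = 9410.5292
r = 1930 / 9410.5292 ≈ 0.205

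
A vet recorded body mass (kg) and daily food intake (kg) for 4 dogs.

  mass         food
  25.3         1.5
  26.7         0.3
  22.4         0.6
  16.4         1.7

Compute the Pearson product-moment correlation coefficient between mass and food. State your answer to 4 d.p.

n = 4, Σx = 90.8, Σy = 4.1, Σx² = 2123.7, Σy² = 5.59, Σxy = 87.28
nΣxy − ΣxΣy = 349.12 − 372.28 = -23.16
nΣx² − (Σx)² = 8494.8 − 8244.64 = 250.16; nΣy² − (Σy)² = 22.36 − 16.81 = 5.55
r = -23.16 / √(250.16 × 5.55) = -23.16 / 37.2611 ≈ -0.6216

-0.6216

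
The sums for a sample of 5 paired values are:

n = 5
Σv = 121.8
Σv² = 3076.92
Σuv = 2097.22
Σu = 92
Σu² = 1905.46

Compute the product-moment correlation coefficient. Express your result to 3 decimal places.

r = (nΣuv − ΣuΣv) / √[(nΣu² − (Σu)²)(nΣv² − (Σv)²)]
Numerator: 5×2097.22 − 92×121.8 = -719.5
Denominator: √[(9527.3 − 8464)(15384.6 − 14835.24)] = √[1063.3 × 549.36] = 764.2869
r = -719.5 / 764.2869 ≈ -0.941

-0.941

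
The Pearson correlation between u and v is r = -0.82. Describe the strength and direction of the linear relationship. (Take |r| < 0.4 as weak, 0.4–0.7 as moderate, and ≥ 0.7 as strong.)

strong negative

r = -0.82 < 0 so the relationship is negative.
|r| = 0.82, which falls in the strong range.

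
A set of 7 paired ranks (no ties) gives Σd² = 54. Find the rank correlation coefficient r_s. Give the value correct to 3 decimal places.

ρ = 1 − 6Σd² / [n(n²−1)] = 1 − 6×54 / (7×48)
  = 1 − 324/336 = 1 − 0.9643 ≈ 0.036

0.036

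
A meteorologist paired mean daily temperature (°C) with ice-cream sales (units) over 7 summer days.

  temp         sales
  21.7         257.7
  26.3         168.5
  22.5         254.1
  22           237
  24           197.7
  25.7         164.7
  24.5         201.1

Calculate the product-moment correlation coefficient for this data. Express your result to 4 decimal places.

n = 7, Σx = 166.7, Σy = 1480.8, Σx² = 3989.57, Σy² = 322189.94, Σxy = 34859.43
nΣxy − ΣxΣy = 244016.01 − 246849.36 = -2833.35
nΣx² − (Σx)² = 27926.99 − 27788.89 = 138.1; nΣy² − (Σy)² = 2255329.58 − 2192768.64 = 62560.94
r = -2833.35 / √(138.1 × 62560.94) = -2833.35 / 2939.3308 ≈ -0.9639

-0.9639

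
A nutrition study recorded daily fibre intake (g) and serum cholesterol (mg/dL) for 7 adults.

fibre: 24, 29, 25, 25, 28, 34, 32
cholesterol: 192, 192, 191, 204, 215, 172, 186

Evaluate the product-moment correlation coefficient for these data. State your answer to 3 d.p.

-0.576

n = 7, Σx = 197, Σy = 1352, Σx² = 5631, Σy² = 262230, Σxy = 37871
nΣxy − ΣxΣy = 265097 − 266344 = -1247
nΣx² − (Σx)² = 39417 − 38809 = 608; nΣy² − (Σy)² = 1835610 − 1827904 = 7706
r = -1247 / √(608 × 7706) = -1247 / 2164.5434 ≈ -0.576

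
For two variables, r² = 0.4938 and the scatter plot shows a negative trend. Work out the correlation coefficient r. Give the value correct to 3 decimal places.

-0.703

|r| = √0.4938 = 0.703
The association is negative, so r = −0.703.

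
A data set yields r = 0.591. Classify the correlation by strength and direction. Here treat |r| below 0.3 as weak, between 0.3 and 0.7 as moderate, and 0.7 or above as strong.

moderate positive

r = 0.591 > 0 so the relationship is positive.
|r| = 0.591, which falls in the moderate range.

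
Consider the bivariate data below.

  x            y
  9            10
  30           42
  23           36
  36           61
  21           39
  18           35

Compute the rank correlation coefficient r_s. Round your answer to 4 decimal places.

Rank x: 1, 5, 4, 6, 3, 2
Rank y: 1, 5, 3, 6, 4, 2
d = rank(x) − rank(y): 0, 0, 1, 0, -1, 0; Σd² = 2
ρ = 1 − 6Σd² / [n(n²−1)] = 1 − 6×2 / (6×35) = 1 − 12/210 ≈ 0.9429

0.9429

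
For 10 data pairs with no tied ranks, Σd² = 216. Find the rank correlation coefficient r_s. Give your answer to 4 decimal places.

-0.3091

ρ = 1 − 6Σd² / [n(n²−1)] = 1 − 6×216 / (10×99)
  = 1 − 1296/990 = 1 − 1.30909 ≈ -0.3091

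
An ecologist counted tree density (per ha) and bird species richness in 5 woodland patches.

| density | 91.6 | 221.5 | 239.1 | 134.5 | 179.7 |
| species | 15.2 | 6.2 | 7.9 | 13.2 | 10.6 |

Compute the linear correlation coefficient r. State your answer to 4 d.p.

-0.9617

n = 5, Σx = 866.4, Σy = 53.1, Σx² = 165003.96, Σy² = 618.49, Σxy = 8334.73
nΣxy − ΣxΣy = 41673.65 − 46005.84 = -4332.19
nΣx² − (Σx)² = 825019.8 − 750648.96 = 74370.84; nΣy² − (Σy)² = 3092.45 − 2819.61 = 272.84
r = -4332.19 / √(74370.84 × 272.84) = -4332.19 / 4504.5910 ≈ -0.9617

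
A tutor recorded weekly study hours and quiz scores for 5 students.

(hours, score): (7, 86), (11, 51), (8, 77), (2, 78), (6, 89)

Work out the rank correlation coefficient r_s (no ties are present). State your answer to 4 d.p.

Rank hours: 3, 5, 4, 1, 2
Rank score: 4, 1, 2, 3, 5
d = rank(hours) − rank(score): -1, 4, 2, -2, -3; Σd² = 34
ρ = 1 − 6Σd² / [n(n²−1)] = 1 − 6×34 / (5×24) = 1 − 204/120 ≈ -0.7000

-0.7000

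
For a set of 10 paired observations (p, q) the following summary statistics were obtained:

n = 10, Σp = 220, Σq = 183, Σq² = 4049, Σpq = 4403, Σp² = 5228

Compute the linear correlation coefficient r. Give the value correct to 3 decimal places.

r = (nΣpq − ΣpΣq) / √[(nΣp² − (Σp)²)(nΣq² − (Σq)²)]
Numerator: 10×4403 − 220×183 = 3770
Denominator: √[(52280 − 48400)(40490 − 33489)] = √[3880 × 7001] = 5211.8979
r = 3770 / 5211.8979 ≈ 0.723

0.723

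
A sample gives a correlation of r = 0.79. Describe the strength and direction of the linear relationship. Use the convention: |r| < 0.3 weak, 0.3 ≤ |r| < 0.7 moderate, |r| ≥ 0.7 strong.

strong positive

r = 0.79 > 0 so the relationship is positive.
|r| = 0.79, which falls in the strong range.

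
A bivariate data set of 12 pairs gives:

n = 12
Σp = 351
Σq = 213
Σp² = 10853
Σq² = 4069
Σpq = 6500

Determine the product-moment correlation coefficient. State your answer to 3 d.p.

0.656

r = (nΣpq − ΣpΣq) / √[(nΣp² − (Σp)²)(nΣq² − (Σq)²)]
Numerator: 12×6500 − 351×213 = 3237
Denominator: √[(130236 − 123201)(48828 − 45369)] = √[7035 × 3459] = 4932.9570
r = 3237 / 4932.9570 ≈ 0.656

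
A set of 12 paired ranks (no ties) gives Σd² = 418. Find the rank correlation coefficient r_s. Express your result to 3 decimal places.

ρ = 1 − 6Σd² / [n(n²−1)] = 1 − 6×418 / (12×143)
  = 1 − 2508/1716 = 1 − 1.4615 ≈ -0.462

-0.462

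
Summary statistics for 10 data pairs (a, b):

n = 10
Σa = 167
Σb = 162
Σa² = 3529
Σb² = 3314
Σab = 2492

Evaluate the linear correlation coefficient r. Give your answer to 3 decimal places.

r = (nΣab − ΣaΣb) / √[(nΣa² − (Σa)²)(nΣb² − (Σb)²)]
Numerator: 10×2492 − 167×162 = -2134
Denominator: √[(35290 − 27889)(33140 − 26244)] = √[7401 × 6896] = 7144.0392
r = -2134 / 7144.0392 ≈ -0.299

-0.299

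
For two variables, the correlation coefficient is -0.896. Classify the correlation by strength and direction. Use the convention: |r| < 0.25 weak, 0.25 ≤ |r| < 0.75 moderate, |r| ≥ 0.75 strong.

strong negative

r = -0.896 < 0 so the relationship is negative.
|r| = 0.896, which falls in the strong range.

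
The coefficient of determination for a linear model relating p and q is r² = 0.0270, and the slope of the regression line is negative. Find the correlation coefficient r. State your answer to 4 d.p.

-0.1643

|r| = √0.0270 = 0.1643
The association is negative, so r = −0.1643.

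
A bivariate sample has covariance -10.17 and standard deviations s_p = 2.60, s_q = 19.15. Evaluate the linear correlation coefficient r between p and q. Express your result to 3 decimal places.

-0.204

r = Cov(p,q) / (s_p · s_q) = -10.17 / (2.60 × 19.15)
  = -10.17 / 49.7900 ≈ -0.204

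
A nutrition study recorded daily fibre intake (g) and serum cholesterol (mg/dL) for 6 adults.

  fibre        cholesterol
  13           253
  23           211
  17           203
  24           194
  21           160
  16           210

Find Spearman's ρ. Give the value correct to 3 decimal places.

-0.543

Rank fibre: 1, 5, 3, 6, 4, 2
Rank cholesterol: 6, 5, 3, 2, 1, 4
d = rank(fibre) − rank(cholesterol): -5, 0, 0, 4, 3, -2; Σd² = 54
ρ = 1 − 6Σd² / [n(n²−1)] = 1 − 6×54 / (6×35) = 1 − 324/210 ≈ -0.543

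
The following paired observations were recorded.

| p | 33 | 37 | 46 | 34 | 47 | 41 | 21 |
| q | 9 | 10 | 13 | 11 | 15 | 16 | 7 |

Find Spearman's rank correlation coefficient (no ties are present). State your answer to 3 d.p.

0.857

Rank p: 2, 4, 6, 3, 7, 5, 1
Rank q: 2, 3, 5, 4, 6, 7, 1
d = rank(p) − rank(q): 0, 1, 1, -1, 1, -2, 0; Σd² = 8
ρ = 1 − 6Σd² / [n(n²−1)] = 1 − 6×8 / (7×48) = 1 − 48/336 ≈ 0.857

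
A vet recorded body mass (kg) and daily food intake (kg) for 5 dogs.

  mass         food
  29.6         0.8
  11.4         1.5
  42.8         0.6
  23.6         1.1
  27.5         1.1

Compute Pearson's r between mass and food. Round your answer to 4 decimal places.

-0.9648

n = 5, Σx = 134.9, Σy = 5.1, Σx² = 4151.17, Σy² = 5.67, Σxy = 122.67
nΣxy − ΣxΣy = 613.35 − 687.99 = -74.64
nΣx² − (Σx)² = 20755.85 − 18198.01 = 2557.84; nΣy² − (Σy)² = 28.35 − 26.01 = 2.34
r = -74.64 / √(2557.84 × 2.34) = -74.64 / 77.3650 ≈ -0.9648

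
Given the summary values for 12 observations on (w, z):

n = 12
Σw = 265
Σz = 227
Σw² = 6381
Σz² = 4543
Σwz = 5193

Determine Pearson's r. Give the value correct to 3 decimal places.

0.496

r = (nΣwz − ΣwΣz) / √[(nΣw² − (Σw)²)(nΣz² − (Σz)²)]
Numerator: 12×5193 − 265×227 = 2161
Denominator: √[(76572 − 70225)(54516 − 51529)] = √[6347 × 2987] = 4354.1347
r = 2161 / 4354.1347 ≈ 0.496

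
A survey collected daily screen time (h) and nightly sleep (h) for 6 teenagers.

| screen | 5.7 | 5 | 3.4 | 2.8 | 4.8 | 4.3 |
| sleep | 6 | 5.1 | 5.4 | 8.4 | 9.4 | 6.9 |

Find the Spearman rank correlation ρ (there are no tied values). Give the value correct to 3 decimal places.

Rank screen: 6, 5, 2, 1, 4, 3
Rank sleep: 3, 1, 2, 5, 6, 4
d = rank(screen) − rank(sleep): 3, 4, 0, -4, -2, -1; Σd² = 46
ρ = 1 − 6Σd² / [n(n²−1)] = 1 − 6×46 / (6×35) = 1 − 276/210 ≈ -0.314

-0.314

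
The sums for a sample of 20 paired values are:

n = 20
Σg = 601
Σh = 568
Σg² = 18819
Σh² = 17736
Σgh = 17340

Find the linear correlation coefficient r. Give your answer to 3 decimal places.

r = (nΣgh − ΣgΣh) / √[(nΣg² − (Σg)²)(nΣh² − (Σh)²)]
Numerator: 20×17340 − 601×568 = 5432
Denominator: √[(376380 − 361201)(354720 − 322624)] = √[15179 × 32096] = 22072.2718
r = 5432 / 22072.2718 ≈ 0.246

0.246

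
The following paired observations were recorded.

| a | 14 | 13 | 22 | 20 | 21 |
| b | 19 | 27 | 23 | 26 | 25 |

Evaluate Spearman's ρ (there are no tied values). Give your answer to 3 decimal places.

Rank a: 2, 1, 5, 3, 4
Rank b: 1, 5, 2, 4, 3
d = rank(a) − rank(b): 1, -4, 3, -1, 1; Σd² = 28
ρ = 1 − 6Σd² / [n(n²−1)] = 1 − 6×28 / (5×24) = 1 − 168/120 ≈ -0.400

-0.400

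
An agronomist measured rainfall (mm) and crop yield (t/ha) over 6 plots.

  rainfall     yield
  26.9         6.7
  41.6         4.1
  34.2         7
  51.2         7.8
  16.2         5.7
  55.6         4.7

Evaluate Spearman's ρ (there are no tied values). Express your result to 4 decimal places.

Rank rainfall: 2, 4, 3, 5, 1, 6
Rank yield: 4, 1, 5, 6, 3, 2
d = rank(rainfall) − rank(yield): -2, 3, -2, -1, -2, 4; Σd² = 38
ρ = 1 − 6Σd² / [n(n²−1)] = 1 − 6×38 / (6×35) = 1 − 228/210 ≈ -0.0857

-0.0857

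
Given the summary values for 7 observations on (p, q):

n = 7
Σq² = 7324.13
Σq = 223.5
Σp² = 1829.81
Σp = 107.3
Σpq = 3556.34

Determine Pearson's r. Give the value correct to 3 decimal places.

r = (nΣpq − ΣpΣq) / √[(nΣp² − (Σp)²)(nΣq² − (Σq)²)]
Numerator: 7×3556.34 − 107.3×223.5 = 912.83
Denominator: √[(12808.67 − 11513.29)(51268.91 − 49952.25)] = √[1295.38 × 1316.66] = 1305.9767
r = 912.83 / 1305.9767 ≈ 0.699

0.699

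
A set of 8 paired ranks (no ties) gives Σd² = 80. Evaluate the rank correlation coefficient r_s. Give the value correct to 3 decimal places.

ρ = 1 − 6Σd² / [n(n²−1)] = 1 − 6×80 / (8×63)
  = 1 − 480/504 = 1 − 0.9524 ≈ 0.048

0.048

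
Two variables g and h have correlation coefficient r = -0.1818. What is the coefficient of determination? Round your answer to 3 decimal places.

r² = (-0.1818)² = 0.033

0.033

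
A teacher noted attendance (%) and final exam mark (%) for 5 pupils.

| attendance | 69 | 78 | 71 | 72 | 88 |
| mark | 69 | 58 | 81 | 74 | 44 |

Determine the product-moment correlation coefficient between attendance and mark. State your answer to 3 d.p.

n = 5, Σx = 378, Σy = 326, Σx² = 28814, Σy² = 22098, Σxy = 24236
nΣxy − ΣxΣy = 121180 − 123228 = -2048
nΣx² − (Σx)² = 144070 − 142884 = 1186; nΣy² − (Σy)² = 110490 − 106276 = 4214
r = -2048 / √(1186 × 4214) = -2048 / 2235.5769 ≈ -0.916

-0.916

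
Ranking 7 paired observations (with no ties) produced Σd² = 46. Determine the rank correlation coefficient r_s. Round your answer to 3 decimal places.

ρ = 1 − 6Σd² / [n(n²−1)] = 1 − 6×46 / (7×48)
  = 1 − 276/336 = 1 − 0.8214 ≈ 0.179

0.179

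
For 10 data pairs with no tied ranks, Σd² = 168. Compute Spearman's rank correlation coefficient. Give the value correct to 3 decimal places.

ρ = 1 − 6Σd² / [n(n²−1)] = 1 − 6×168 / (10×99)
  = 1 − 1008/990 = 1 − 1.0182 ≈ -0.018

-0.018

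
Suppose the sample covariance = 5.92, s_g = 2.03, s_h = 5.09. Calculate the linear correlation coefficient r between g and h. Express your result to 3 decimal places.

r = Cov(g,h) / (s_g · s_h) = 5.92 / (2.03 × 5.09)
  = 5.92 / 10.3327 ≈ 0.573

0.573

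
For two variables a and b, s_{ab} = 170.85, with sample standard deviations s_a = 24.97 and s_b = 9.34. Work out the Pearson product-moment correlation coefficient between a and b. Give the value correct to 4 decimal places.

0.7326

r = Cov(a,b) / (s_a · s_b) = 170.85 / (24.97 × 9.34)
  = 170.85 / 233.2198 ≈ 0.7326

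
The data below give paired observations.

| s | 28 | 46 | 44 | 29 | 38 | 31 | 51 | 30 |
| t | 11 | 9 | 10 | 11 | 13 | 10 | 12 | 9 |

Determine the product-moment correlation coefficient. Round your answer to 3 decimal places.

n = 8, Σs = 297, Σt = 85, Σs² = 11583, Σt² = 917, Σst = 3167
nΣst − ΣsΣt = 25336 − 25245 = 91
nΣs² − (Σs)² = 92664 − 88209 = 4455; nΣt² − (Σt)² = 7336 − 7225 = 111
r = 91 / √(4455 × 111) = 91 / 703.2105 ≈ 0.129

0.129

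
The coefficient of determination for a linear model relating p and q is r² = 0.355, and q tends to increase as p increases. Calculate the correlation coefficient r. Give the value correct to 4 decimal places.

0.5958

|r| = √0.355 = 0.5958
The association is positive, so r = 0.5958.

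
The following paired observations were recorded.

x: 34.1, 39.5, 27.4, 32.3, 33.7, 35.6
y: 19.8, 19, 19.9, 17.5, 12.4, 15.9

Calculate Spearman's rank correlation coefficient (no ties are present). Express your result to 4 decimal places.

-0.2571

Rank x: 4, 6, 1, 2, 3, 5
Rank y: 5, 4, 6, 3, 1, 2
d = rank(x) − rank(y): -1, 2, -5, -1, 2, 3; Σd² = 44
ρ = 1 − 6Σd² / [n(n²−1)] = 1 − 6×44 / (6×35) = 1 − 264/210 ≈ -0.2571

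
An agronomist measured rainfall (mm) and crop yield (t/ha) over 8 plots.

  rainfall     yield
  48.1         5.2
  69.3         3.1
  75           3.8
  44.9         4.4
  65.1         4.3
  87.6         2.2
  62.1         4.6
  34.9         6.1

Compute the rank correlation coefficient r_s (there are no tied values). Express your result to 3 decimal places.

-0.905

Rank rainfall: 3, 6, 7, 2, 5, 8, 4, 1
Rank yield: 7, 2, 3, 5, 4, 1, 6, 8
d = rank(rainfall) − rank(yield): -4, 4, 4, -3, 1, 7, -2, -7; Σd² = 160
ρ = 1 − 6Σd² / [n(n²−1)] = 1 − 6×160 / (8×63) = 1 − 960/504 ≈ -0.905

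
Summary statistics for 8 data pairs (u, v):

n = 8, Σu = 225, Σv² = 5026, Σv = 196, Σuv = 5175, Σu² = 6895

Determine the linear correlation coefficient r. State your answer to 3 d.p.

-0.947

r = (nΣuv − ΣuΣv) / √[(nΣu² − (Σu)²)(nΣv² − (Σv)²)]
Numerator: 8×5175 − 225×196 = -2700
Denominator: √[(55160 − 50625)(40208 − 38416)] = √[4535 × 1792] = 2850.7403
r = -2700 / 2850.7403 ≈ -0.947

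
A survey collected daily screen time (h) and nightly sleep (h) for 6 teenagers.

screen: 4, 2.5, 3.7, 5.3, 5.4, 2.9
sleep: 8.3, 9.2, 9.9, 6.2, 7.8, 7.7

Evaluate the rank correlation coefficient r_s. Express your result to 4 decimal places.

Rank screen: 4, 1, 3, 5, 6, 2
Rank sleep: 4, 5, 6, 1, 3, 2
d = rank(screen) − rank(sleep): 0, -4, -3, 4, 3, 0; Σd² = 50
ρ = 1 − 6Σd² / [n(n²−1)] = 1 − 6×50 / (6×35) = 1 − 300/210 ≈ -0.4286

-0.4286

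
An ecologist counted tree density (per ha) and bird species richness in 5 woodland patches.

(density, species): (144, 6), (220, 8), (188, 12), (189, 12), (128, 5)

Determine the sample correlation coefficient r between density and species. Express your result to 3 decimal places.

n = 5, Σx = 869, Σy = 43, Σx² = 156585, Σy² = 413, Σxy = 7788
nΣxy − ΣxΣy = 38940 − 37367 = 1573
nΣx² − (Σx)² = 782925 − 755161 = 27764; nΣy² − (Σy)² = 2065 − 1849 = 216
r = 1573 / √(27764 × 216) = 1573 / 2448.8822 ≈ 0.642

0.642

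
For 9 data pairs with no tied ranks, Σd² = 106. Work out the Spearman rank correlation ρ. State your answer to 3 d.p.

0.117

ρ = 1 − 6Σd² / [n(n²−1)] = 1 − 6×106 / (9×80)
  = 1 − 636/720 = 1 − 0.8833 ≈ 0.117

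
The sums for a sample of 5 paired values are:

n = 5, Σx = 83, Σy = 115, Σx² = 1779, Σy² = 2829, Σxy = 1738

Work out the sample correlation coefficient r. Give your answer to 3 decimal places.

r = (nΣxy − ΣxΣy) / √[(nΣx² − (Σx)²)(nΣy² − (Σy)²)]
Numerator: 5×1738 − 83×115 = -855
Denominator: √[(8895 − 6889)(14145 − 13225)] = √[2006 × 920] = 1358.4992
r = -855 / 1358.4992 ≈ -0.629

-0.629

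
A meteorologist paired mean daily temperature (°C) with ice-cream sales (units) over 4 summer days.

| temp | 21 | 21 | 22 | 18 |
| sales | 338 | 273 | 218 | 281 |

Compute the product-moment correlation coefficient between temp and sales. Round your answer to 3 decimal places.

-0.274

n = 4, Σx = 82, Σy = 1110, Σx² = 1690, Σy² = 315258, Σxy = 22685
nΣxy − ΣxΣy = 90740 − 91020 = -280
nΣx² − (Σx)² = 6760 − 6724 = 36; nΣy² − (Σy)² = 1261032 − 1232100 = 28932
r = -280 / √(36 × 28932) = -280 / 1020.5645 ≈ -0.274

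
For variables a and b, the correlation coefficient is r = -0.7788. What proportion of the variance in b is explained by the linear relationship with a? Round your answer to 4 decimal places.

0.6065

r² = (-0.7788)² = 0.6065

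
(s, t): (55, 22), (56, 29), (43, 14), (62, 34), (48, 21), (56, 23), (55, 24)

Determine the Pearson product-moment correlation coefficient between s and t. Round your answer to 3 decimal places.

0.912

n = 7, Σs = 375, Σt = 167, Σs² = 20319, Σt² = 4223, Σst = 9160
nΣst − ΣsΣt = 64120 − 62625 = 1495
nΣs² − (Σs)² = 142233 − 140625 = 1608; nΣt² − (Σt)² = 29561 − 27889 = 1672
r = 1495 / √(1608 × 1672) = 1495 / 1639.6878 ≈ 0.912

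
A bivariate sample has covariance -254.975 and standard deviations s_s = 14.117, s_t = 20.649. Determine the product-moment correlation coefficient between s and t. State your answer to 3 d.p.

-0.875

r = Cov(s,t) / (s_s · s_t) = -254.975 / (14.117 × 20.649)
  = -254.975 / 291.5019 ≈ -0.875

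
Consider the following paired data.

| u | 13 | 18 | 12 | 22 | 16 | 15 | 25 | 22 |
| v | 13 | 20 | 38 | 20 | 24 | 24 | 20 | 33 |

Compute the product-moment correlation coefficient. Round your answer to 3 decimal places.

-0.141

n = 8, Σu = 143, Σv = 192, Σu² = 2711, Σv² = 5054, Σuv = 3395
nΣuv − ΣuΣv = 27160 − 27456 = -296
nΣu² − (Σu)² = 21688 − 20449 = 1239; nΣv² − (Σv)² = 40432 − 36864 = 3568
r = -296 / √(1239 × 3568) = -296 / 2102.5584 ≈ -0.141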